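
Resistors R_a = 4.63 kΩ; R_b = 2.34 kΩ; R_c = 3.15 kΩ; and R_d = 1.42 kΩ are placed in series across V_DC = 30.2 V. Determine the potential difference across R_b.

V ≈ 6.12 V

Series total: ΣR = 4.63 + 2.34 + 3.15 + 1.42 = 11.54 kΩ.
Voltage divider: V = V_DC · (2.340 / 11.54) = 30.2 × 0.2028 = 6.124 V.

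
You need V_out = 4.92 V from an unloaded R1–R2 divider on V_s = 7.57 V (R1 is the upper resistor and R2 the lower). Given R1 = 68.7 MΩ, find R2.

R2 ≈ 128 MΩ

Required fraction k = V_out/V_s = 0.6499.
So R2 = R1 · V_out/(V_s − V_out) = 68.7 × 4.92/(7.57 − 4.92) = 68.7 × 1.857 = 127.5 MΩ.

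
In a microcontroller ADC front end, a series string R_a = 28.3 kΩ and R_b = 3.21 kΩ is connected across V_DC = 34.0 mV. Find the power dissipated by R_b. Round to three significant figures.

Series current I = V_DC/ΣR = 34.0/31.51 = 1.079 µA.
V(R_b) = I·R = 3.464 mV; P = V·I = 3.464 × 1.079 = 3.737 nW.

P ≈ 3.74 nW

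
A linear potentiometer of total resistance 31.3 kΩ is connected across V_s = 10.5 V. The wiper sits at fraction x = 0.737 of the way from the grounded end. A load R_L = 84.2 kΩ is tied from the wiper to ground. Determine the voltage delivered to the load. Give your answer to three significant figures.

V_out ≈ 7.22 V

Split the track: R_lower = x·R_p = 23.07 kΩ, R_upper = (1−x)·R_p = 8.232 kΩ.
(x·R_p) ‖ R_L = 18.11 kΩ.
Then V_out = V_s · 18.11/(8.232 + 18.11) = 7.218 V.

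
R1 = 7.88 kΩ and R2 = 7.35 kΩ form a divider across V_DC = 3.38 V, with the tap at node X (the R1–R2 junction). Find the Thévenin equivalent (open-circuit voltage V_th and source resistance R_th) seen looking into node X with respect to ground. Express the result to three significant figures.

With X open, the divider is unloaded: V_th = 3.38 × 7.35/15.23 = 1.631 V.
Zeroing V_DC shorts the top of R1 to ground, so R_th = R1 ‖ R2 = 3.803 kΩ.

V_th ≈ 1.63 V, R_th ≈ 3.80 kΩ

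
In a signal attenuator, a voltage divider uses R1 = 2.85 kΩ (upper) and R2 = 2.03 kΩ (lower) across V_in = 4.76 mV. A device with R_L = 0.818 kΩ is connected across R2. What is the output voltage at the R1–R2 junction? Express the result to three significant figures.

First combine the lower leg with the load: R2 ‖ R_L = 0.5831 kΩ.
Then V_out = V_in · R2'/(R1 + R2') = 4.76 × 0.5831/3.433 = 0.8084 mV.
(Unloaded it would be 1.98 mV; the load pulls it down.)

V_out ≈ 0.808 mV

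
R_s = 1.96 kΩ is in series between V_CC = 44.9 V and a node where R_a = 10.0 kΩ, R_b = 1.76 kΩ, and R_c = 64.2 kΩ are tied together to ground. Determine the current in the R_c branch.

I ≈ 0.299 mA

Combine the parallel branches: R_p = (1/10.0 + 1/1.76 + 1/64.2)⁻¹ = 1.463 kΩ.
Node voltage V_A = V_CC · R_p/(R_s + R_p) = 44.9 × 0.4273 = 19.19 V.
I(R_c) = V_A / R_c = 19.19/64.2 = 0.2989 mA.
(Check via current divider: I_total = 13.12 mA; share G_k/ΣG = 0.02278 → same result.)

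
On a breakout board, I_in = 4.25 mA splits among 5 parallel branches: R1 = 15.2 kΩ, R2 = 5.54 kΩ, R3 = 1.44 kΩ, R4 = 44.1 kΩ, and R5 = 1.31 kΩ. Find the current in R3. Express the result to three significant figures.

I ≈ 1.71 mA

Total conductance ΣG = 1/15.2 + 1/5.54 + 1/1.44 + 1/44.1 + 1/1.31 = 1.727 (units of 1/kΩ).
By the current-divider rule, I = I_in · G_k/ΣG = 4.25 × 0.4022 = 1.709 mA.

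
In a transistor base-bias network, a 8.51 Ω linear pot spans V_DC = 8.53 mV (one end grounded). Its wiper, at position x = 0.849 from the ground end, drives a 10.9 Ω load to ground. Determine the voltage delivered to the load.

V_out ≈ 6.58 mV

The pot divides into 1.285 Ω above the wiper and 7.225 Ω below.
R_L loads the lower segment: effective lower R = 4.345 Ω.
Then V_out = V_DC · 4.345/(1.285 + 4.345) = 6.583 mV.
(Unloaded: V_out = x·V_DC = 7.24 mV.)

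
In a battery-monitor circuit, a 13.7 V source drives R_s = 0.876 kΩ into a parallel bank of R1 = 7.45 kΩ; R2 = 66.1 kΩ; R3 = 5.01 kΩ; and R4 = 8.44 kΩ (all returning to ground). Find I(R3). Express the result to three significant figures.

Equivalent of the parallel group: R_p = 2.139 kΩ.
Node voltage V_A = V_DC · R_p/(R_s + R_p) = 13.7 × 0.7095 = 9.720 V.
Branch current I = V_A/R3 = 9.720/5.01 = 1.940 mA.

I ≈ 1.94 mA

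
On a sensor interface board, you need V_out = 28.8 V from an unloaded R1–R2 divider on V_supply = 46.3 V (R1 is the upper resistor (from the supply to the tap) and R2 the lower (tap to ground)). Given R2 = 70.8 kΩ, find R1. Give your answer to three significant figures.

V_out/V_supply = R2/(R1+R2) = 0.6220.
Rearranging, R1 = R2·(1−k)/k = 70.8 × 0.6076 = 43.02 kΩ.

R1 ≈ 43.0 kΩ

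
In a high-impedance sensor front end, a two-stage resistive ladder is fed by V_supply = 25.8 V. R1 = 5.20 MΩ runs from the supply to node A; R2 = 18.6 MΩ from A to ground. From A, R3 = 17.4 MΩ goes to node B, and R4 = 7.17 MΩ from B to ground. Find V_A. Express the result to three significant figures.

V_A ≈ 17.3 V

Node A sees R2 in parallel with the series input of stage 2, R3 + R4 = 24.57 MΩ.
Effective lower resistance at A: R2 ‖ 24.57 = 10.59 MΩ.
First divider: V_A = V_supply · 10.59/(5.20 + 10.59) = 17.30 V.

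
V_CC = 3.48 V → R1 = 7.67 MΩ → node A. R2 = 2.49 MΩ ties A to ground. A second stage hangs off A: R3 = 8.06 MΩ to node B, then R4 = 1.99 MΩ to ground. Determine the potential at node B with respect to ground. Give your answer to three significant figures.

V_B ≈ 0.142 V

Looking into the second stage from A: R3 + R4 = 10.05 MΩ appears in parallel with R2.
R2 ‖ (R3+R4) = 1.996 MΩ.
So V_A = 3.48 × 0.2065 = 0.7185 V.
Then the unloaded second divider: V_B = V_A × R4/(R3+R4) = 0.7185 × 0.1980 = 0.1423 V.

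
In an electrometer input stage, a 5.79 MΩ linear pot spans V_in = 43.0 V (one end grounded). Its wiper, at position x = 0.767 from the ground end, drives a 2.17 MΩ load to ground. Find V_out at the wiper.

Split the track: R_lower = x·R_p = 4.441 MΩ, R_upper = (1−x)·R_p = 1.349 MΩ.
(x·R_p) ‖ R_L = 1.458 MΩ.
Then V_out = V_in · 1.458/(1.349 + 1.458) = 22.33 V.
(Unloaded: V_out = x·V_in = 33.0 V.)

V_out ≈ 22.3 V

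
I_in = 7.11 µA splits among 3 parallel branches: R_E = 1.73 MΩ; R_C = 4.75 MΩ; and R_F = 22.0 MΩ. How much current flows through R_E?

Total conductance ΣG = 1/1.73 + 1/4.75 + 1/22.0 = 0.8340 (units of 1/MΩ).
By the current-divider rule, I = I_in · G_k/ΣG = 7.11 × 0.6931 = 4.928 µA.

I ≈ 4.93 µA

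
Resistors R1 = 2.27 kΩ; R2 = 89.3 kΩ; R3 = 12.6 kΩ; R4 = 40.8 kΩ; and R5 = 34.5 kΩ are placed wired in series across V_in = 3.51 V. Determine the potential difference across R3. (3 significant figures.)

V ≈ 0.246 V

Series total: ΣR = 2.27 + 89.3 + 12.6 + 40.8 + 34.5 = 179.5 kΩ.
V = V_in · R/ΣR = 3.51 × 0.07021 = 0.2464 V.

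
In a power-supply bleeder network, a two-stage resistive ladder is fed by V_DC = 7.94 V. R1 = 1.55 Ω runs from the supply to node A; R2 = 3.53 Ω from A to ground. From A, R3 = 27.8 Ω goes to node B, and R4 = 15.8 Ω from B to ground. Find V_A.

V_A ≈ 5.38 V

Looking into the second stage from A: R3 + R4 = 43.60 Ω appears in parallel with R2.
Effective lower resistance at A: R2 ‖ 43.60 = 3.266 Ω.
So V_A = 7.94 × 0.6781 = 5.384 V.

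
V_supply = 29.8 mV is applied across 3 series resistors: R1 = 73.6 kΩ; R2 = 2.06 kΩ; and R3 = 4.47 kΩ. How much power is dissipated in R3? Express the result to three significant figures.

Series current I = V_supply/ΣR = 29.8/80.13 = 0.3719 µA.
P(R3) = I²·R3 = (0.3719)² × 4.47 = 0.6182 nW.

P ≈ 0.618 nW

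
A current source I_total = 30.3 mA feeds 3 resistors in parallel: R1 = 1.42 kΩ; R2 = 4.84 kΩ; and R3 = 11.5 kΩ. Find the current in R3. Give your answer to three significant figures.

I ≈ 2.64 mA

Conductances: ΣG = 1/1.42 + 1/4.84 + 1/11.5 = 0.9978 (1/kΩ).
By the current-divider rule, I = I_total · G_k/ΣG = 30.3 × 0.08715 = 2.641 mA.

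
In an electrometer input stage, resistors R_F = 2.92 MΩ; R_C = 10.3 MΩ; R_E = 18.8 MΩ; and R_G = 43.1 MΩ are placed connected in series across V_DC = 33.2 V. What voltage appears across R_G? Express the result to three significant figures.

V ≈ 19.0 V

Series total: ΣR = 2.92 + 10.3 + 18.8 + 43.1 = 75.12 MΩ.
By the voltage-divider rule, V = 33.2 × 43.10/75.12 = 19.05 V.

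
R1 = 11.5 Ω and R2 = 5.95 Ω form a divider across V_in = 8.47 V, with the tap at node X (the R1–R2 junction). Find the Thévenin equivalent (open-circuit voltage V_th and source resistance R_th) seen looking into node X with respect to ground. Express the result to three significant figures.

V_th is the unloaded tap voltage: V_in · R2/(R1+R2) = 8.47 × 0.3410 = 2.888 V.
Looking into X with the source shorted: R_th = R1·R2/(R1+R2) = 11.50 × 5.95/17.45 = 3.921 Ω.

V_th ≈ 2.89 V, R_th ≈ 3.92 Ω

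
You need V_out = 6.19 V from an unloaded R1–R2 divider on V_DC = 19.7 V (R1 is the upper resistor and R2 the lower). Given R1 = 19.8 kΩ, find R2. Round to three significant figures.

Required fraction k = V_out/V_DC = 0.3142.
Rearranging, R2 = R1·k/(1−k) = 19.8 × 0.4582 = 9.072 kΩ.

R2 ≈ 9.07 kΩ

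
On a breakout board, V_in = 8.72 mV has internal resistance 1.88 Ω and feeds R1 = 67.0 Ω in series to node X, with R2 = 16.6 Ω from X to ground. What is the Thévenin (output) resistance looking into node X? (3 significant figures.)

R1' = 1.88 + 67.0 = 68.88 Ω (source resistance + R1).
With V_in suppressed (replaced by a short), R_th = R1' ‖ R2 = (68.88 × 16.6)/(68.88 + 16.6) = 13.38 Ω.

R_th ≈ 13.4 Ω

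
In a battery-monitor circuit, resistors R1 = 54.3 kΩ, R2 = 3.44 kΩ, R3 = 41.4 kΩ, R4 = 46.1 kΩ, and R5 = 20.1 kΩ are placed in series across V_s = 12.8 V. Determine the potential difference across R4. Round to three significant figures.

V ≈ 3.57 V

ΣR = 54.3 + 3.44 + 41.4 + 46.1 + 20.1 = 165.3 kΩ.
By the voltage-divider rule, V = 12.8 × 46.10/165.3 = 3.569 V.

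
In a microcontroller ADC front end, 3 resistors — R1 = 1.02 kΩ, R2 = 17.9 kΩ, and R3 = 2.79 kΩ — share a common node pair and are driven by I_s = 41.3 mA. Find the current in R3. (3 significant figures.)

I ≈ 10.6 mA

Conductances: ΣG = 1/1.02 + 1/17.9 + 1/2.79 = 1.395 (1/kΩ).
Current divider: I(R3) = I_s · G_k/ΣG = 41.3 × (0.3584/1.395) = 41.3 × 0.2570 = 10.61 mA.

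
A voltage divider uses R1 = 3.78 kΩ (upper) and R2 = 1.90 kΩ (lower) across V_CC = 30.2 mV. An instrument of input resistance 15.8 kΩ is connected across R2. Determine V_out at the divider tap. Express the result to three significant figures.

The load sits in parallel with R2, giving an effective lower resistance R2' = R2·R_L/(R2+R_L) = 1.696 kΩ.
Voltage divider with the loaded lower leg: V_out = 30.2 × 1.696/(3.78 + 1.696) = 30.2 × 0.3097 = 9.354 mV.

V_out ≈ 9.35 mV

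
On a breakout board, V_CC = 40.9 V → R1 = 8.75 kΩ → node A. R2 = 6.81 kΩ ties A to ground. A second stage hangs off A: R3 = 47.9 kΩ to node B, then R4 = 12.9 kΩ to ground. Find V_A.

Node A sees R2 in parallel with the series input of stage 2, R3 + R4 = 60.80 kΩ.
R2 ‖ (R3+R4) = 6.124 kΩ.
First divider: V_A = V_CC · 6.124/(8.75 + 6.124) = 16.84 V.

V_A ≈ 16.8 V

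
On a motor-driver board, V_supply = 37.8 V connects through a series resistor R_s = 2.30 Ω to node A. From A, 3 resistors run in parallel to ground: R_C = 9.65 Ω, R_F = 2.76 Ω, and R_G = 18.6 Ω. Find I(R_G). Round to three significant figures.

I ≈ 0.926 A

Combine the parallel branches: R_p = (1/9.65 + 1/2.76 + 1/18.6)⁻¹ = 1.924 Ω.
V_A = 37.8 × 1.924/4.224 = 17.22 V.
Branch current I = V_A/R_G = 17.22/18.6 = 0.9257 A.
(Check via current divider: I_total = 8.949 A; share G_k/ΣG = 0.1034 → same result.)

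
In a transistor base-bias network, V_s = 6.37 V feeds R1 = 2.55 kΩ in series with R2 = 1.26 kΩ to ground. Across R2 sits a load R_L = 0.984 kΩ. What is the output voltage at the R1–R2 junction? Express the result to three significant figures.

V_out ≈ 1.13 V

The load sits in parallel with R2, giving an effective lower resistance R2' = R2·R_L/(R2+R_L) = 0.5525 kΩ.
Now apply the divider: V_out = 6.37 × 0.1781 = 1.134 V.
(Unloaded it would be 2.11 V; the load pulls it down.)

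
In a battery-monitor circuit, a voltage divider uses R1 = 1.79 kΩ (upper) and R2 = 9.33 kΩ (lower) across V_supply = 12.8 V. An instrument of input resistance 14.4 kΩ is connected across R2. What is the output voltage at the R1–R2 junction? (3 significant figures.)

R2 ‖ R_L = (9.33 × 14.4)/(9.33 + 14.4) = 5.662 kΩ.
Then V_out = V_supply · R2'/(R1 + R2') = 12.8 × 5.662/7.452 = 9.725 V.

V_out ≈ 9.73 V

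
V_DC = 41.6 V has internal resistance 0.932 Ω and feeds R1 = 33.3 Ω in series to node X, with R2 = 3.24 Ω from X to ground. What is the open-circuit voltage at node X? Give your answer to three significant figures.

R1' = 0.932 + 33.3 = 34.23 Ω (source resistance + R1).
Open-circuit (no load on X): V_th = V_DC · R2/(R1' + R2) = 41.6 × 3.24/(34.23 + 3.24) = 3.597 V.

V_th ≈ 3.60 V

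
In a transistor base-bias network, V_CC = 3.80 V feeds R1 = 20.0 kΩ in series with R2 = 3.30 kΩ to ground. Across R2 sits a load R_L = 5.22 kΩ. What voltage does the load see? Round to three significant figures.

The load sits in parallel with R2, giving an effective lower resistance R2' = R2·R_L/(R2+R_L) = 2.022 kΩ.
Now apply the divider: V_out = 3.80 × 0.09181 = 0.3489 V.
(Unloaded it would be 0.538 V; the load pulls it down.)

V_out ≈ 0.349 V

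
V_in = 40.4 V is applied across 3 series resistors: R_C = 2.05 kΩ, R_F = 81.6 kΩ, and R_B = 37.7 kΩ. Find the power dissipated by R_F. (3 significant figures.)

Series current I = V_in/ΣR = 40.4/121.3 = 0.3329 mA.
P(R_F) = I²·R_F = (0.3329)² × 81.6 = 9.044 mW.

P ≈ 9.04 mW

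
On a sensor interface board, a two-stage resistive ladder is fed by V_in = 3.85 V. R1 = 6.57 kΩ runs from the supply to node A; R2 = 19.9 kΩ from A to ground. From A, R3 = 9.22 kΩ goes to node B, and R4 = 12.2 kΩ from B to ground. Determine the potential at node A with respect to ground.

V_A ≈ 2.35 V

The second stage (R3 + R4 = 21.42 kΩ) loads node A in parallel with R2.
Effective lower resistance at A: R2 ‖ 21.42 = 10.32 kΩ.
V_A = 3.85 × 10.32/(6.57 + 10.32) = 2.352 V.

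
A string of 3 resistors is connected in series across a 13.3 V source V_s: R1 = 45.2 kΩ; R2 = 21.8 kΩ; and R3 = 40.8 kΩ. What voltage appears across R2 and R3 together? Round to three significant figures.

V ≈ 7.72 V

ΣR = 45.2 + 21.8 + 40.8 = 107.8 kΩ.
R_{R2..R3} = 21.8 + 40.8 = 62.60 kΩ.
Voltage divider: V = V_s · (62.60 / 107.8) = 13.3 × 0.5807 = 7.723 V.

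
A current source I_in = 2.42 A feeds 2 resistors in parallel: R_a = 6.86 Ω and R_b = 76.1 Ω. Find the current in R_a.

For two parallel branches, I_k = I_in · (other R)/(sum of R).
I(R_a) = 2.42 × 76.1/(6.86 + 76.1) = 2.42 × 0.9173 = 2.220 A.

I ≈ 2.22 A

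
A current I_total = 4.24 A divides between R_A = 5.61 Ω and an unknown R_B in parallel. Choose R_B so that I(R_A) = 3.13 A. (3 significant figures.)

In a two-way split, I_A/I_total = R_B/(R_A + R_B).
With f = 0.7382, R_B = R_A · f/(1−f) = 5.61 × 2.820 = 15.82 Ω.

R_B ≈ 15.8 Ω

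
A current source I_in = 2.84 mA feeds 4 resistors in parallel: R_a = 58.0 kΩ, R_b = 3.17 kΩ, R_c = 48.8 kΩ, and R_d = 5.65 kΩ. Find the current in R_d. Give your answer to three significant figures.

Conductances: ΣG = 1/58.0 + 1/3.17 + 1/48.8 + 1/5.65 = 0.5302 (1/kΩ).
Current divider: I(R_d) = I_in · G_k/ΣG = 2.84 × (0.1770/0.5302) = 2.84 × 0.3338 = 0.9481 mA.

I ≈ 0.948 mA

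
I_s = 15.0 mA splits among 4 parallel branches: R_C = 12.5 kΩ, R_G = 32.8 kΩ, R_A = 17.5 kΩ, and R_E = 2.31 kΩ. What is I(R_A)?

Total conductance ΣG = 1/12.5 + 1/32.8 + 1/17.5 + 1/2.31 = 0.6005 (units of 1/kΩ).
By the current-divider rule, I = I_s · G_k/ΣG = 15.0 × 0.09515 = 1.427 mA.

I ≈ 1.43 mA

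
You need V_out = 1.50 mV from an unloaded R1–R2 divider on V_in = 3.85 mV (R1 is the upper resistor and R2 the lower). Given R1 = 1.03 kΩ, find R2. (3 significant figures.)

R2 ≈ 0.657 kΩ

Required fraction k = V_out/V_in = 0.3896.
So R2 = R1 · V_out/(V_in − V_out) = 1.03 × 1.50/(3.85 − 1.50) = 1.03 × 0.6383 = 0.6574 kΩ.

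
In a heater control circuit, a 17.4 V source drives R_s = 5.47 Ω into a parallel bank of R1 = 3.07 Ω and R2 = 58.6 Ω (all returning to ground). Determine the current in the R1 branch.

I ≈ 1.97 A

Parallel bank: R_p = 1/(1/3.07 + 1/58.6) = 2.917 Ω.
Node voltage V_A = V_DC · R_p/(R_s + R_p) = 17.4 × 0.3478 = 6.052 V.
I(R1) = V_A / R1 = 6.052/3.07 = 1.971 A.
(Equivalently: I_total = 2.075 A, then current-divider fraction G_k/ΣG = 0.9502.)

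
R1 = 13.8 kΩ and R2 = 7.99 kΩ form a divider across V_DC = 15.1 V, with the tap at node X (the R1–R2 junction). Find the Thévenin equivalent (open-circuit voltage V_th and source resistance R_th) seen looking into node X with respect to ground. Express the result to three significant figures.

V_th is the unloaded tap voltage: V_DC · R2/(R1+R2) = 15.1 × 0.3667 = 5.537 V.
Looking into X with the source shorted: R_th = R1·R2/(R1+R2) = 13.80 × 7.99/21.79 = 5.060 kΩ.

V_th ≈ 5.54 V, R_th ≈ 5.06 kΩ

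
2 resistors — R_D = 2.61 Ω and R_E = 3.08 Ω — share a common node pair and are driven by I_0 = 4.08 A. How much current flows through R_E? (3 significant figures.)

I ≈ 1.87 A

With just two branches, the current splits inversely with resistance.
So I = 4.08 × 2.61/5.690 = 1.871 A.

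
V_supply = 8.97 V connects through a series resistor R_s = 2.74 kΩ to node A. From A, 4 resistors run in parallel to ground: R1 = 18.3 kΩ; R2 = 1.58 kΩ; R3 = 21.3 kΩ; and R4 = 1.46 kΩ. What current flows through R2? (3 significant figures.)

I ≈ 1.16 mA

Combine the parallel branches: R_p = (1/18.3 + 1/1.58 + 1/21.3 + 1/1.46)⁻¹ = 0.7045 kΩ.
V_A by voltage divider: V_A = 8.97 × 0.7045/(2.74 + 0.7045) = 1.835 V.
I(R2) = V_A / R2 = 1.835/1.58 = 1.161 mA.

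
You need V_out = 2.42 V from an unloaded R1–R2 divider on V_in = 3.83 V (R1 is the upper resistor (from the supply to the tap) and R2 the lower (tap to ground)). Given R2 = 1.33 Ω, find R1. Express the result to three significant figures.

Required fraction k = V_out/V_in = 0.6319.
R1 = R2·(1/k − 1) = 1.33 × 0.5826 = 0.7749 Ω.

R1 ≈ 0.775 Ω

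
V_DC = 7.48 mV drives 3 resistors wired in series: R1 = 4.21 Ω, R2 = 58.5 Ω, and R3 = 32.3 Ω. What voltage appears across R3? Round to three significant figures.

V ≈ 2.54 mV

Series total: ΣR = 4.21 + 58.5 + 32.3 = 95.01 Ω.
Voltage divider: V = V_DC · (32.30 / 95.01) = 7.48 × 0.3400 = 2.543 mV.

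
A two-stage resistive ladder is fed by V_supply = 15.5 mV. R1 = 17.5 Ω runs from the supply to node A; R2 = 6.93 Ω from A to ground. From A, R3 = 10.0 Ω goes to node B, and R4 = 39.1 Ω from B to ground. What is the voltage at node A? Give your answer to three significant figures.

Node A sees R2 in parallel with the series input of stage 2, R3 + R4 = 49.10 Ω.
R2 ‖ (R3+R4) = 6.073 Ω.
So V_A = 15.5 × 0.2576 = 3.993 mV.

V_A ≈ 3.99 mV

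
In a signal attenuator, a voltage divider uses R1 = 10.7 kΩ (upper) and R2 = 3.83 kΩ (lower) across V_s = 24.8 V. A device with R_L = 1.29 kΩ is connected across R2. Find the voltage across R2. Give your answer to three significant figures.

V_out ≈ 2.05 V

The load sits in parallel with R2, giving an effective lower resistance R2' = R2·R_L/(R2+R_L) = 0.9650 kΩ.
Now apply the divider: V_out = 24.8 × 0.08272 = 2.052 V.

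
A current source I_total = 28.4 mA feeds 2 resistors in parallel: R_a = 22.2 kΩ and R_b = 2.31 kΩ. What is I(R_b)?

With just two branches, the current splits inversely with resistance.
I(R_b) = 28.4 × 22.2/(22.2 + 2.31) = 28.4 × 0.9058 = 25.72 mA.

I ≈ 25.7 mA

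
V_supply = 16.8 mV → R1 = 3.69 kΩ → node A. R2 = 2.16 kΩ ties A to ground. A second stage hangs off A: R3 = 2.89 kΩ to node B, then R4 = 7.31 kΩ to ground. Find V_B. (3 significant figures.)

The second stage (R3 + R4 = 10.20 kΩ) loads node A in parallel with R2.
Effective lower resistance at A: R2 ‖ 10.20 = 1.783 kΩ.
V_A = 16.8 × 1.783/(3.69 + 1.783) = 5.472 mV.
V_B = V_A × 0.7167 = 3.922 mV.

V_B ≈ 3.92 mV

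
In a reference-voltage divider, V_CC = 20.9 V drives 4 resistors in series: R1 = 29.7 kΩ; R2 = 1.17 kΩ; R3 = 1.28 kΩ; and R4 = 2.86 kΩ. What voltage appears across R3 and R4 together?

ΣR = 29.7 + 1.17 + 1.28 + 2.86 = 35.01 kΩ.
R_{R3..R4} = 1.28 + 2.86 = 4.140 kΩ.
Voltage divider: V = V_CC · (4.140 / 35.01) = 20.9 × 0.1183 = 2.471 V.

V ≈ 2.47 V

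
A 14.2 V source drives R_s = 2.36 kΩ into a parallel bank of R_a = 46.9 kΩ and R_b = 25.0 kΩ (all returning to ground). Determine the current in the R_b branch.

Equivalent of the parallel group: R_p = 16.31 kΩ.
V_A = 14.2 × 16.31/18.67 = 12.40 V.
Branch current I = V_A/R_b = 12.40/25.0 = 0.4962 mA.
(Equivalently: I_total = 0.7607 mA, then current-divider fraction G_k/ΣG = 0.6523.)

I ≈ 0.496 mA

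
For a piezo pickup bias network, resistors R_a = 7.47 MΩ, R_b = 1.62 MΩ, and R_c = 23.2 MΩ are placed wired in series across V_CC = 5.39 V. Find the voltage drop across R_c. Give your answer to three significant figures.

Series total: ΣR = 7.47 + 1.62 + 23.2 = 32.29 MΩ.
V = V_CC · R/ΣR = 5.39 × 0.7185 = 3.873 V.

V ≈ 3.87 V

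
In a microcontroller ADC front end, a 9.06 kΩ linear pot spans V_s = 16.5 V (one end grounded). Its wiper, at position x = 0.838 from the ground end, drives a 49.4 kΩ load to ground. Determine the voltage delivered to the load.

The pot divides into 1.468 kΩ above the wiper and 7.592 kΩ below.
Lower segment in parallel with the load: 7.592 ‖ 49.4 = 6.581 kΩ.
Loaded-divider output: V_out = 16.5 × 0.8176 = 13.49 V.
(Unloaded: V_out = x·V_s = 13.8 V.)

V_out ≈ 13.5 V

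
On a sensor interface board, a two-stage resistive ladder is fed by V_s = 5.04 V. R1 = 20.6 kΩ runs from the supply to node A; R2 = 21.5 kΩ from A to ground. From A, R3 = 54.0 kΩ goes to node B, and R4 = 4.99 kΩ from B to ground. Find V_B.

V_B ≈ 0.185 V

Looking into the second stage from A: R3 + R4 = 58.99 kΩ appears in parallel with R2.
Effective lower resistance at A: R2 ‖ 58.99 = 15.76 kΩ.
So V_A = 5.04 × 0.4334 = 2.184 V.
V_B = V_A × 0.08459 = 0.1848 V.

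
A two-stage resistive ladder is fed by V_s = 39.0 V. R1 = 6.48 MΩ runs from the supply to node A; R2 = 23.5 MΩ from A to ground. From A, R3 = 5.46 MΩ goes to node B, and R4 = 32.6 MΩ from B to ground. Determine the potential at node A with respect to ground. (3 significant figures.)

Looking into the second stage from A: R3 + R4 = 38.06 MΩ appears in parallel with R2.
Effective lower resistance at A: R2 ‖ 38.06 = 14.53 MΩ.
So V_A = 39.0 × 0.6916 = 26.97 V.

V_A ≈ 27.0 V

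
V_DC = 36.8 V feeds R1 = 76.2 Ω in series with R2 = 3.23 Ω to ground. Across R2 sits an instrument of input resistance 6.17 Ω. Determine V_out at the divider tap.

V_out ≈ 0.996 V

R2 ‖ R_L = (3.23 × 6.17)/(3.23 + 6.17) = 2.120 Ω.
Then V_out = V_DC · R2'/(R1 + R2') = 36.8 × 2.120/78.32 = 0.9962 V.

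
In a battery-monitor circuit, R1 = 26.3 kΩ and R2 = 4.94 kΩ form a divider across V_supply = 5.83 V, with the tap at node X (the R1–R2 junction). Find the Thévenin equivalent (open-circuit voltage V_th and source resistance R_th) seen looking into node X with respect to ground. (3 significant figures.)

V_th is the unloaded tap voltage: V_supply · R2/(R1+R2) = 5.83 × 0.1581 = 0.9219 V.
Zeroing V_supply shorts the top of R1 to ground, so R_th = R1 ‖ R2 = 4.159 kΩ.

V_th ≈ 0.922 V, R_th ≈ 4.16 kΩ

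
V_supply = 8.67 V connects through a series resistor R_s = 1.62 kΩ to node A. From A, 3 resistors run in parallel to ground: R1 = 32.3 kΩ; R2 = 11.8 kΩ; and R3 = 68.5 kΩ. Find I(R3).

Combine the parallel branches: R_p = (1/32.3 + 1/11.8 + 1/68.5)⁻¹ = 7.674 kΩ.
V_A by voltage divider: V_A = 8.67 × 7.674/(1.62 + 7.674) = 7.159 V.
Branch current I = V_A/R3 = 7.159/68.5 = 0.1045 mA.

I ≈ 0.105 mA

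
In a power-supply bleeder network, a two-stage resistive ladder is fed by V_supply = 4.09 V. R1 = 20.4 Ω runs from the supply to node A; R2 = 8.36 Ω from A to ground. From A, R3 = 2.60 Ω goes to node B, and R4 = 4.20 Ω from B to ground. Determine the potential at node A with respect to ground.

Looking into the second stage from A: R3 + R4 = 6.800 Ω appears in parallel with R2.
R2 ‖ (R3+R4) = 3.750 Ω.
V_A = 4.09 × 3.750/(20.4 + 3.750) = 0.6351 V.

V_A ≈ 0.635 V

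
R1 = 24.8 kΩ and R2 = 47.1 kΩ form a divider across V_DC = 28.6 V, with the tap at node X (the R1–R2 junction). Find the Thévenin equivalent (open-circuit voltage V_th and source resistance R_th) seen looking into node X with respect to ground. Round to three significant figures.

Open-circuit (no load on X): V_th = V_DC · R2/(R1 + R2) = 28.6 × 47.1/(24.80 + 47.1) = 18.74 V.
Zeroing V_DC shorts the top of R1 to ground, so R_th = R1 ‖ R2 = 16.25 kΩ.

V_th ≈ 18.7 V, R_th ≈ 16.2 kΩ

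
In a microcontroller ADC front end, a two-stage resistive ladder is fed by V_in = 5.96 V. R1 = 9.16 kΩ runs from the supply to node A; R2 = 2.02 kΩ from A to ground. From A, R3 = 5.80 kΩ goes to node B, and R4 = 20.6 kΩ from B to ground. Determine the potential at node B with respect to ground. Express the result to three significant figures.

The second stage (R3 + R4 = 26.40 kΩ) loads node A in parallel with R2.
Effective lower resistance at A: R2 ‖ 26.40 = 1.876 kΩ.
First divider: V_A = V_in · 1.876/(9.16 + 1.876) = 1.013 V.
Stage 2 is unloaded, so V_B = V_A · R4/(R3+R4) = 1.013 × 20.6/26.40 = 0.7907 V.

V_B ≈ 0.791 V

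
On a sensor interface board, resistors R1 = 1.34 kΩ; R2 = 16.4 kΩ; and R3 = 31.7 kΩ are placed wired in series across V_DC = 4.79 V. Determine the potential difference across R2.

Series total: ΣR = 1.34 + 16.4 + 31.7 = 49.44 kΩ.
Voltage divider: V = V_DC · (16.40 / 49.44) = 4.79 × 0.3317 = 1.589 V.

V ≈ 1.59 V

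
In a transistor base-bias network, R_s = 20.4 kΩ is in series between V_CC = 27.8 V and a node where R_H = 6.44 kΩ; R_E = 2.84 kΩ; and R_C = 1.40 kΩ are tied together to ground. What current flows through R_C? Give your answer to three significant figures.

Parallel bank: R_p = 1/(1/6.44 + 1/2.84 + 1/1.40) = 0.8185 kΩ.
V_A by voltage divider: V_A = 27.8 × 0.8185/(20.4 + 0.8185) = 1.072 V.
Branch current I = V_A/R_C = 1.072/1.40 = 0.7660 mA.
(Check via current divider: I_total = 1.310 mA; share G_k/ΣG = 0.5847 → same result.)

I ≈ 0.766 mA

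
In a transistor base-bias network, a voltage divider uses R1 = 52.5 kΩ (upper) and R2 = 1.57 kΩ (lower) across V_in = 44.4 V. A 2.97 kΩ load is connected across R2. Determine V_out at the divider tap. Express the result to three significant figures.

R2 ‖ R_L = (1.57 × 2.97)/(1.57 + 2.97) = 1.027 kΩ.
Voltage divider with the loaded lower leg: V_out = 44.4 × 1.027/(52.5 + 1.027) = 44.4 × 0.01919 = 0.8519 V.

V_out ≈ 0.852 V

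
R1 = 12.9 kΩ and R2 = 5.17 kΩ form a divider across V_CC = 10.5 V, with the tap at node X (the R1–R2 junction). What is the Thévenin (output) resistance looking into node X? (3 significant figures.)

Looking into X with the source shorted: R_th = R1·R2/(R1+R2) = 12.90 × 5.17/18.07 = 3.691 kΩ.

R_th ≈ 3.69 kΩ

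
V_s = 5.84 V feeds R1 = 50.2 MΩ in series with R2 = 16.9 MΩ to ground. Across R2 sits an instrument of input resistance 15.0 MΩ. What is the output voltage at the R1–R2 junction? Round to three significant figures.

R2 ‖ R_L = (16.9 × 15.0)/(16.9 + 15.0) = 7.947 MΩ.
Now apply the divider: V_out = 5.84 × 0.1367 = 0.7981 V.
(Unloaded it would be 1.47 V; the load pulls it down.)

V_out ≈ 0.798 V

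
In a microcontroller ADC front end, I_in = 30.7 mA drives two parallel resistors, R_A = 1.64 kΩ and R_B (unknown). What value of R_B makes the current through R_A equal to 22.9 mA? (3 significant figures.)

R_B ≈ 4.81 kΩ

In a two-way split, I_A/I_in = R_B/(R_A + R_B).
22.9/30.7 = R_B/(R_A + R_B) → R_B = R_A · (0.7459)/(1 − 0.7459) = 1.64 × 2.936 = 4.815 kΩ.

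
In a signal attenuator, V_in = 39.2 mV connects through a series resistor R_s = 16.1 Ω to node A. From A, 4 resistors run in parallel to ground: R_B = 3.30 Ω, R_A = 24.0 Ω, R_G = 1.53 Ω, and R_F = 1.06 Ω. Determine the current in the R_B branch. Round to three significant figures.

I ≈ 0.368 mA

Equivalent of the parallel group: R_p = 0.5150 Ω.
V_A by voltage divider: V_A = 39.2 × 0.5150/(16.1 + 0.5150) = 1.215 mV.
I(R_B) = V_A / R_B = 1.215/3.30 = 0.3682 mA.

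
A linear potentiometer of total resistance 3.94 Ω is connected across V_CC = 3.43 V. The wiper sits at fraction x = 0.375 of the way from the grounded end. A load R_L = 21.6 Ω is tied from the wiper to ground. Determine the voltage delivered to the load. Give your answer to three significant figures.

V_out ≈ 1.23 V

The pot divides into 2.462 Ω above the wiper and 1.478 Ω below.
R_L loads the lower segment: effective lower R = 1.383 Ω.
Then V_out = V_CC · 1.383/(2.462 + 1.383) = 1.234 V.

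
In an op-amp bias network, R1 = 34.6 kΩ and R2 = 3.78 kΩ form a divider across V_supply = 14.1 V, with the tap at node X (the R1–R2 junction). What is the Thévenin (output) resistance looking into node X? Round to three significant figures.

R_th ≈ 3.41 kΩ

Looking into X with the source shorted: R_th = R1·R2/(R1+R2) = 34.60 × 3.78/38.38 = 3.408 kΩ.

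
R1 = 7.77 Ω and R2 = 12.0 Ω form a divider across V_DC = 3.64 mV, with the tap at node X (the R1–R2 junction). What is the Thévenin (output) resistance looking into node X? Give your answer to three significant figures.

R_th ≈ 4.72 Ω

With V_DC suppressed (replaced by a short), R_th = R1 ‖ R2 = (7.770 × 12.0)/(7.770 + 12.0) = 4.716 Ω.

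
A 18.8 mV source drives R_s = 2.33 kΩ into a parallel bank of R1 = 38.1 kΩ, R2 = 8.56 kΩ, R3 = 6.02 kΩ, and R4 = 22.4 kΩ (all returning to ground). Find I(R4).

I ≈ 0.460 µA

Parallel bank: R_p = 1/(1/38.1 + 1/8.56 + 1/6.02 + 1/22.4) = 2.826 kΩ.
Node voltage V_A = V_supply · R_p/(R_s + R_p) = 18.8 × 0.5481 = 10.30 mV.
Branch current I = V_A/R4 = 10.30/22.4 = 0.4600 µA.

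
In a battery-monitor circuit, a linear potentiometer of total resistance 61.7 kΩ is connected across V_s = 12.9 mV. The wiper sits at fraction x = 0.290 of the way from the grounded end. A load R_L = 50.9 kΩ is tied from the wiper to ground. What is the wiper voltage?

V_out ≈ 2.99 mV

The pot divides into 43.81 kΩ above the wiper and 17.89 kΩ below.
Lower segment in parallel with the load: 17.89 ‖ 50.9 = 13.24 kΩ.
Then V_out = V_s · 13.24/(43.81 + 13.24) = 2.994 mV.
(Unloaded: V_out = x·V_s = 3.74 mV.)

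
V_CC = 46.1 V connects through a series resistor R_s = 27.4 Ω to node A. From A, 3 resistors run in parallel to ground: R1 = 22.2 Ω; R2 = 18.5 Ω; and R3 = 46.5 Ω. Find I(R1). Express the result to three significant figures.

Equivalent of the parallel group: R_p = 8.292 Ω.
V_A by voltage divider: V_A = 46.1 × 8.292/(27.4 + 8.292) = 10.71 V.
Branch current I = V_A/R1 = 10.71/22.2 = 0.4824 A.
(Equivalently: I_total = 1.292 A, then current-divider fraction G_k/ΣG = 0.3735.)

I ≈ 0.482 A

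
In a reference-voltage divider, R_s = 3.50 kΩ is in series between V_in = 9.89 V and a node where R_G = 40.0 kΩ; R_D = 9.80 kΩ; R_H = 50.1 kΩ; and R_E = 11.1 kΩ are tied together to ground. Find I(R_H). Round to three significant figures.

Parallel bank: R_p = 1/(1/40.0 + 1/9.80 + 1/50.1 + 1/11.1) = 4.218 kΩ.
V_A = 9.89 × 4.218/7.718 = 5.405 V.
Branch current I = V_A/R_H = 5.405/50.1 = 0.1079 mA.
(Equivalently: I_total = 1.281 mA, then current-divider fraction G_k/ΣG = 0.08419.)

I ≈ 0.108 mA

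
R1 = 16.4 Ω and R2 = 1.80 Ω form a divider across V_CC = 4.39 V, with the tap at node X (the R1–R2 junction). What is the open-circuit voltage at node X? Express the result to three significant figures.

V_th ≈ 0.434 V

Open-circuit (no load on X): V_th = V_CC · R2/(R1 + R2) = 4.39 × 1.80/(16.40 + 1.80) = 0.4342 V.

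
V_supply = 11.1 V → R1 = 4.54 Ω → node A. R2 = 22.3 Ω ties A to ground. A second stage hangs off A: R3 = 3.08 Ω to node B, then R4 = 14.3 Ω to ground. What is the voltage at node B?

V_B ≈ 6.23 V

Looking into the second stage from A: R3 + R4 = 17.38 Ω appears in parallel with R2.
Effective lower resistance at A: R2 ‖ 17.38 = 9.767 Ω.
V_A = 11.1 × 9.767/(4.54 + 9.767) = 7.578 V.
Then the unloaded second divider: V_B = V_A × R4/(R3+R4) = 7.578 × 0.8228 = 6.235 V.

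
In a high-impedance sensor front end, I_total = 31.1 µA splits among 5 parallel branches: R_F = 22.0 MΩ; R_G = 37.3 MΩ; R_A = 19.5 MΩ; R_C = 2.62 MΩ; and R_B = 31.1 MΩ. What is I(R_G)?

I ≈ 1.55 µA

Conductances: ΣG = 1/22.0 + 1/37.3 + 1/19.5 + 1/2.62 + 1/31.1 = 0.5374 (1/MΩ).
Current divider: I(R_G) = I_total · G_k/ΣG = 31.1 × (0.02681/0.5374) = 31.1 × 0.04989 = 1.552 µA.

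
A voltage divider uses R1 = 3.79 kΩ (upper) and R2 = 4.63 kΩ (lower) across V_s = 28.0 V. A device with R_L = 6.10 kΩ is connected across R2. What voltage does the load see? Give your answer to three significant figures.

V_out ≈ 11.5 V

The load sits in parallel with R2, giving an effective lower resistance R2' = R2·R_L/(R2+R_L) = 2.632 kΩ.
Then V_out = V_s · R2'/(R1 + R2') = 28.0 × 2.632/6.422 = 11.48 V.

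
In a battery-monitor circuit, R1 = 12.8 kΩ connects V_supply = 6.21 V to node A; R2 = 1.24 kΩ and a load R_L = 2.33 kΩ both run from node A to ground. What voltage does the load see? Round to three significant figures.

First combine the lower leg with the load: R2 ‖ R_L = 0.8093 kΩ.
Voltage divider with the loaded lower leg: V_out = 6.21 × 0.8093/(12.8 + 0.8093) = 6.21 × 0.05947 = 0.3693 V.

V_out ≈ 0.369 V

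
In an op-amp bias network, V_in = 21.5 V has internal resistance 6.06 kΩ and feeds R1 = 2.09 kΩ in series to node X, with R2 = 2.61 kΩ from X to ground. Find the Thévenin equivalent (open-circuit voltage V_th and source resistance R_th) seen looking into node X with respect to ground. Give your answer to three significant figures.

R1' = 6.06 + 2.09 = 8.150 kΩ (source resistance + R1).
Open-circuit (no load on X): V_th = V_in · R2/(R1' + R2) = 21.5 × 2.61/(8.150 + 2.61) = 5.215 V.
With V_in suppressed (replaced by a short), R_th = R1' ‖ R2 = (8.150 × 2.61)/(8.150 + 2.61) = 1.977 kΩ.

V_th ≈ 5.22 V, R_th ≈ 1.98 kΩ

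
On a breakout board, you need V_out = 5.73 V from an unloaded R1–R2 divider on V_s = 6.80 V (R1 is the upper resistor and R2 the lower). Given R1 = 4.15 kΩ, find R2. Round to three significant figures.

Required fraction k = V_out/V_s = 0.8426.
Rearranging, R2 = R1·k/(1−k) = 4.15 × 5.355 = 22.22 kΩ.

R2 ≈ 22.2 kΩ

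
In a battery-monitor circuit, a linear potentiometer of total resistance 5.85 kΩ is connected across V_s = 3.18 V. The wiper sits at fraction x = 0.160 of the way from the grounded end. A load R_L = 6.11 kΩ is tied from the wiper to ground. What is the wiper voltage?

Split the track: R_lower = x·R_p = 0.9360 kΩ, R_upper = (1−x)·R_p = 4.914 kΩ.
Lower segment in parallel with the load: 0.9360 ‖ 6.11 = 0.8117 kΩ.
V_out = 3.18 × 0.8117/(4.914 + 0.8117) = 0.4508 V.
(Unloaded: V_out = x·V_s = 0.509 V.)

V_out ≈ 0.451 V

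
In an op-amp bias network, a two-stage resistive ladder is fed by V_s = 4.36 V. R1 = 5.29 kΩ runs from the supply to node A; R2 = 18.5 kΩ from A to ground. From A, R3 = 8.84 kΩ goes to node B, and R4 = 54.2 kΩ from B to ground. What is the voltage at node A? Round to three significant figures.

V_A ≈ 3.18 V

The second stage (R3 + R4 = 63.04 kΩ) loads node A in parallel with R2.
R2 ‖ (R3+R4) = 14.30 kΩ.
So V_A = 4.36 × 0.7300 = 3.183 V.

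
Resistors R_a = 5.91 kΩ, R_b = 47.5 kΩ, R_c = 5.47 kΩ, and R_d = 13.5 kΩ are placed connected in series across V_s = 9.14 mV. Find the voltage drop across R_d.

V ≈ 1.70 mV

ΣR = 5.91 + 47.5 + 5.47 + 13.5 = 72.38 kΩ.
V = V_s · R/ΣR = 9.14 × 0.1865 = 1.705 mV.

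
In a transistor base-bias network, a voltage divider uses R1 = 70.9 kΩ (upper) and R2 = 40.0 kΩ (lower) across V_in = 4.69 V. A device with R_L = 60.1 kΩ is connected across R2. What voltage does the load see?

The load sits in parallel with R2, giving an effective lower resistance R2' = R2·R_L/(R2+R_L) = 24.02 kΩ.
Voltage divider with the loaded lower leg: V_out = 4.69 × 24.02/(70.9 + 24.02) = 4.69 × 0.2530 = 1.187 V.

V_out ≈ 1.19 V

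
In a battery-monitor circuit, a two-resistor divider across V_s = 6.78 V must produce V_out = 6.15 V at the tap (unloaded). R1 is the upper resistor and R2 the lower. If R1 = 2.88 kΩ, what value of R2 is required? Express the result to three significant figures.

The divider ratio is R2/(R1+R2) = 6.15/6.78 = 0.9071.
R2 = R1 · 0.9071/(1 − 0.9071) = 28.11 kΩ.

R2 ≈ 28.1 kΩ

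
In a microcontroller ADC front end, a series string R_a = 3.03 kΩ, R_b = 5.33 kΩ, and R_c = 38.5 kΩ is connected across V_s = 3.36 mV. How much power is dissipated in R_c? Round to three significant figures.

ΣR = 46.86 kΩ → I = 3.36/46.86 = 0.07170 µA.
P(R_c) = I²·R_c = (0.07170)² × 38.5 = 0.1979 nW.

P ≈ 0.198 nW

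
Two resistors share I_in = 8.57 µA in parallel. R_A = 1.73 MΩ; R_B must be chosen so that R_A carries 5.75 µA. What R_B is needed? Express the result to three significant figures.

R_B ≈ 3.53 MΩ

The fraction through R_A equals R_B/(R_A+R_B).
With f = 0.6709, R_B = R_A · f/(1−f) = 1.73 × 2.039 = 3.527 MΩ.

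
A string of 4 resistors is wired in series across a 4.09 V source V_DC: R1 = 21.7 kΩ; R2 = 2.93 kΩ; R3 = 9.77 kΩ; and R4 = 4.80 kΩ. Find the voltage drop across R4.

Total series resistance ΣR = 21.7 + 2.93 + 9.77 + 4.80 = 39.20 kΩ.
V = V_DC · R/ΣR = 4.09 × 0.1224 = 0.5008 V.

V ≈ 0.501 V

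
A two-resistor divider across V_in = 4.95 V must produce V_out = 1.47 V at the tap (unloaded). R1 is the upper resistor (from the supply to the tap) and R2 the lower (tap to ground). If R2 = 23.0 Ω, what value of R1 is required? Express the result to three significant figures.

Required fraction k = V_out/V_in = 0.2970.
R1 = R2·(1/k − 1) = 23.0 × 2.367 = 54.45 Ω.

R1 ≈ 54.4 Ω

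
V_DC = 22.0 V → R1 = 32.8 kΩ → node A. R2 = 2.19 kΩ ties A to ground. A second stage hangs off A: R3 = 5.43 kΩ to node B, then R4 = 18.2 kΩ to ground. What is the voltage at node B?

V_B ≈ 0.976 V

The second stage (R3 + R4 = 23.63 kΩ) loads node A in parallel with R2.
R2 ‖ (R3+R4) = 2.004 kΩ.
So V_A = 22.0 × 0.05759 = 1.267 V.
Then the unloaded second divider: V_B = V_A × R4/(R3+R4) = 1.267 × 0.7702 = 0.9758 V.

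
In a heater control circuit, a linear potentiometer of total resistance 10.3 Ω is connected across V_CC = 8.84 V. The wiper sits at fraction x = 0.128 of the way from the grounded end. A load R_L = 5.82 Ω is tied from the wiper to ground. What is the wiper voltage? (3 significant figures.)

V_out ≈ 0.945 V

The pot divides into 8.982 Ω above the wiper and 1.318 Ω below.
Lower segment in parallel with the load: 1.318 ‖ 5.82 = 1.075 Ω.
V_out = 8.84 × 1.075/(8.982 + 1.075) = 0.9449 V.
(Unloaded: V_out = x·V_CC = 1.13 V.)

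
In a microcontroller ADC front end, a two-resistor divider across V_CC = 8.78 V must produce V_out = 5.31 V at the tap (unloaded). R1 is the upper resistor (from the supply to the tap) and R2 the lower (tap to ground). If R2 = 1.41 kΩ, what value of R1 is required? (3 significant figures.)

The divider ratio is R2/(R1+R2) = 5.31/8.78 = 0.6048.
R1 = R2·(1/k − 1) = 1.41 × 0.6535 = 0.9214 kΩ.

R1 ≈ 0.921 kΩ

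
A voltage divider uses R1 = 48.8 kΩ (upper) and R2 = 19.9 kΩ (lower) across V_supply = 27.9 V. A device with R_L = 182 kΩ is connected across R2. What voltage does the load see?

First combine the lower leg with the load: R2 ‖ R_L = 17.94 kΩ.
Now apply the divider: V_out = 27.9 × 0.2688 = 7.499 V.
(Unloaded it would be 8.08 V; the load pulls it down.)

V_out ≈ 7.50 V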